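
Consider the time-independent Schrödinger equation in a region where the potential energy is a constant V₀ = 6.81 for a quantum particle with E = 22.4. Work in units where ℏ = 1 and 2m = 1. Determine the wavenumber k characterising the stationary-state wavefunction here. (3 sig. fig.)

With E > V₀ the solution is oscillatory, ψ ∝ e^{±ikx} with k = √(2m(E − V₀))/ℏ.
k = √(2 × 0.5 × 15.59) = 3.948.

k = 3.95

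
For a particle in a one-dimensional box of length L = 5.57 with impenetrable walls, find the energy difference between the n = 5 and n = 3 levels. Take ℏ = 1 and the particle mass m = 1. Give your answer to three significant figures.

ΔE = 2.54

E_n = n²π²ℏ²/(2mL²), so ΔE = (5² − 3²) π²ℏ²/(2mL²).
ΔE = 16 × π² / (2 × 1 × 5.57²) = 2.545.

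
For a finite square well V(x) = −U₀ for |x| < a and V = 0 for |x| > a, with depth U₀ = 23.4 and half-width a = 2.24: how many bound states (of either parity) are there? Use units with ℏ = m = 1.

N = 10

The dimensionless depth is z₀ = a√(2mU₀)/ℏ = 2.24 × √(46.80) = 15.32.
The even/odd transcendental equations gain one root per π/2 in z₀, giving N = 1 + ⌊2z₀/π⌋ = 1 + ⌊9.756⌋ = 10.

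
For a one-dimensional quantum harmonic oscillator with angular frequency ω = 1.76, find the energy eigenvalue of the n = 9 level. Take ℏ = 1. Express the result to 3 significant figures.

Using E_n = (n + ½)ℏω: E_9 = 9.5 × 1.76 = 16.72.

E = 16.7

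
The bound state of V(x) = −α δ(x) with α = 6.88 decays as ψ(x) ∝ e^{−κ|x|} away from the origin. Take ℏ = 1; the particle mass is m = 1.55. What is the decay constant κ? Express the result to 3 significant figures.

Integrate −(ℏ²/2m)ψ'' − αδ(x)ψ = Eψ from −ε to +ε: the ψ'' term gives ψ'(0⁺) − ψ'(0⁻) and the δ term gives −(2mα/ℏ²)ψ(0).
With ψ ∝ e^{−κ|x|} this yields −2κ = −2mα/ℏ², so κ = mα/ℏ² = 10.66.

κ = 10.7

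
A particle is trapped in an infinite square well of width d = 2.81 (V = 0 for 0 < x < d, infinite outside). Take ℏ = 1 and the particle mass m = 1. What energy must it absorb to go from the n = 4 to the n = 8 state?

ΔE = 30.0

E_n = n²π²ℏ²/(2md²), so ΔE = (8² − 4²) π²ℏ²/(2md²).
ΔE = 48 × π² / (2 × 1 × 2.81²) = 30.00.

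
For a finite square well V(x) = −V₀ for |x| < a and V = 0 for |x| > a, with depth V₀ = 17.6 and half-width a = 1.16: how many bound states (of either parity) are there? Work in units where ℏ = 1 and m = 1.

N = 5

The dimensionless depth is z₀ = a√(2mV₀)/ℏ = 1.16 × √(35.20) = 6.882.
The even/odd transcendental equations gain one root per π/2 in z₀, giving N = 1 + ⌊2z₀/π⌋ = 1 + ⌊4.381⌋ = 5.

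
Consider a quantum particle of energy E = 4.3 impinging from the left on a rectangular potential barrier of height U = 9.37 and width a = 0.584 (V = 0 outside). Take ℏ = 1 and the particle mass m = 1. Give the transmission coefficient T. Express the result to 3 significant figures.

T = 0.0919

Since E < U the interior solution is evanescent with decay constant κ = √(2m(U − E))/ℏ = 3.184.
κa = 1.860, sinh(κa) = 3.133.
Matching ψ, ψ′ at both faces gives T = [1 + U² sinh²(κa) / (4E(U − E))]⁻¹ = 1/10.88 = 0.0919.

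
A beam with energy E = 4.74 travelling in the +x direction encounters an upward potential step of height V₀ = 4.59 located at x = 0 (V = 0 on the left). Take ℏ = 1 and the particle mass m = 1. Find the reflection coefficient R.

The wavenumbers are k₁ = √(2mE)/ℏ = 3.079 on the left and k₂ = √(2m(E − V₀))/ℏ = 0.5477 on the right.
Continuity of ψ and ψ′ at the step yields the reflection amplitude r = (k₁ − k₂)/(k₁ + k₂) = 0.6979; thus R = |r|² = 0.4871, T = 0.5129.

R = 0.487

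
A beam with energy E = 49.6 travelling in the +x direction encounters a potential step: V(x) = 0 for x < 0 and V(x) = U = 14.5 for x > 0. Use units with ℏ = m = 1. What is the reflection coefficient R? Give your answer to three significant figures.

R = 0.00744

On each side the TISE gives plane waves with k = √(2m(E − V))/ℏ: k₁ = √(2·1·49.6) = 9.960, k₂ = √(2·1·35.1) = 8.379.
Matching ψ and ψ′ at x = 0 gives r = (k₁ − k₂)/(k₁ + k₂), so R = r² = 0.007436 and T = 1 − R = 0.9926.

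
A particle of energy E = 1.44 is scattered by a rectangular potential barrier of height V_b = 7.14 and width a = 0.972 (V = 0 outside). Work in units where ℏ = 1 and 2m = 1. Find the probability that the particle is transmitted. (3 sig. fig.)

E < V_b: inside the barrier ψ ∝ e^{±κx} with κ = √(2m(V_b − E))/ℏ = 2.387.
κa = 2.321, sinh(κa) = 5.042.
The exact tunnelling result is T⁻¹ = 1 + V_b² sinh²(κa) / [4E(V_b − E)] = 40.47, so T = 0.0247.

T = 0.0247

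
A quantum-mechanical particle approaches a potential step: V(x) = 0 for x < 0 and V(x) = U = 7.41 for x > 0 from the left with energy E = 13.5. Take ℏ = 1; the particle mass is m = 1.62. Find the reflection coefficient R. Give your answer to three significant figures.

On each side the TISE gives plane waves with k = √(2m(E − V))/ℏ: k₁ = √(2·1.62·13.5) = 6.614, k₂ = √(2·1.62·6.09) = 4.442.
Continuity of ψ and ψ′ at the step yields the reflection amplitude r = (k₁ − k₂)/(k₁ + k₂) = 0.1964; thus R = |r|² = 0.03858, T = 0.9614.

R = 0.0386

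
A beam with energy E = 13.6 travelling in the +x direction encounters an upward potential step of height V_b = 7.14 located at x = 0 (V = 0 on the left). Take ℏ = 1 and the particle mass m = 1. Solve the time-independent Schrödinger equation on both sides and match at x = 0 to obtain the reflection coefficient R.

On each side the TISE gives plane waves with k = √(2m(E − V))/ℏ: k₁ = √(2·1·13.6) = 5.215, k₂ = √(2·1·6.46) = 3.594.
Continuity of ψ and ψ′ at the step yields the reflection amplitude r = (k₁ − k₂)/(k₁ + k₂) = 0.1840; thus R = |r|² = 0.03385, T = 0.9661.

R = 0.0339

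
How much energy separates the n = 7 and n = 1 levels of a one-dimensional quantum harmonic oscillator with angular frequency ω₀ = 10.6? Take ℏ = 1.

ΔE = 63.6

E_n = ℏω₀(n + ½), so ΔE = (7 − 1) ℏω₀ = 6 × 10.6 = 63.60.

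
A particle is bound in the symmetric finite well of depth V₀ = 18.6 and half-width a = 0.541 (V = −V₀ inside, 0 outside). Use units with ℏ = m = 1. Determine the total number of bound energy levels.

N = 3

Define the well-strength parameter z₀ = (a/ℏ)√(2mV₀) = 0.541 × √(2·1·18.6) = 3.300.
The even/odd transcendental equations gain one root per π/2 in z₀, giving N = 1 + ⌊2z₀/π⌋ = 1 + ⌊2.101⌋ = 3.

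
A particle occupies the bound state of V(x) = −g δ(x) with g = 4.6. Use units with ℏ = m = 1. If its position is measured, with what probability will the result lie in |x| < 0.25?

The normalised bound state is ψ = √κ e^{−κ|x|} with κ = mg/ℏ² = 4.600.
P(|x| < d) = ∫_{−d}^{d} κ e^{−2κ|x|} dx = 1 − e^{−2κd} = 1 − e^{−2.300} = 0.8997.

P = 0.900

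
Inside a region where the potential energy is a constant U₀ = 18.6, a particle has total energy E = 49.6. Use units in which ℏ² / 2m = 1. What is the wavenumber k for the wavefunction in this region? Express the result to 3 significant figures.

k = 5.57

With E > U₀ the solution is oscillatory, ψ ∝ e^{±ikx} with k = √(2m(E − U₀))/ℏ.
k = √(2 × 0.5 × 31) = 5.568.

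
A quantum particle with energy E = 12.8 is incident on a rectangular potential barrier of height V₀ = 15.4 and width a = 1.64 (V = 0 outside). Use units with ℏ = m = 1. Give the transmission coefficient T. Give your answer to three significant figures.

T = 0.00127

Since E < V₀ the interior solution is evanescent with decay constant κ = √(2m(V₀ − E))/ℏ = 2.280.
κa = 3.740, sinh(κa) = 21.03.
Matching ψ, ψ′ at both faces gives T = [1 + V₀² sinh²(κa) / (4E(V₀ − E))]⁻¹ = 1/789.1 = 0.00127.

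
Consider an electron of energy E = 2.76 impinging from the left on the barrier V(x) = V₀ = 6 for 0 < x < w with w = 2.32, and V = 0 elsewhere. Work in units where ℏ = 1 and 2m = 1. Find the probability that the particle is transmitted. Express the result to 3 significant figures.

T = 0.000937

Since E < V₀ the interior solution is evanescent with decay constant κ = √(2m(V₀ − E))/ℏ = 1.800.
κw = 4.176, sinh(κw) = 32.54.
The exact tunnelling result is T⁻¹ = 1 + V₀² sinh²(κw) / [4E(V₀ − E)] = 1067, so T = 0.000937.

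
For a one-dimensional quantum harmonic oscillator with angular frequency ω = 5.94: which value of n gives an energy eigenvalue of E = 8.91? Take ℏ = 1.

Invert E_n = (n + ½)ℏω: n = E/ℏω − ½ = 1.000, so n = 1.

n = 1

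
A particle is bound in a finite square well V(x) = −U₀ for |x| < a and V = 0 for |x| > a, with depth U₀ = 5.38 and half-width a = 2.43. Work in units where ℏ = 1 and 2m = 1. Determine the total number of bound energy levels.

Define the well-strength parameter z₀ = (a/ℏ)√(2mU₀) = 2.43 × √(2·0.5·5.38) = 5.636.
The even/odd transcendental equations gain one root per π/2 in z₀, giving N = 1 + ⌊2z₀/π⌋ = 1 + ⌊3.588⌋ = 4.

N = 4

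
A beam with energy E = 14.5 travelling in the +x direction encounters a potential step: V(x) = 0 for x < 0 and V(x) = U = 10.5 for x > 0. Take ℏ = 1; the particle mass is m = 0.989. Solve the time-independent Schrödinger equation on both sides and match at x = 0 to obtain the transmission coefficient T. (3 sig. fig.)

T = 0.903

On each side the TISE gives plane waves with k = √(2m(E − V))/ℏ: k₁ = √(2·0.989·14.5) = 5.355, k₂ = √(2·0.989·4) = 2.813.
Continuity of ψ and ψ′ at the step yields the reflection amplitude r = (k₁ − k₂)/(k₁ + k₂) = 0.3113; thus R = |r|² = 0.09690, T = 0.9031.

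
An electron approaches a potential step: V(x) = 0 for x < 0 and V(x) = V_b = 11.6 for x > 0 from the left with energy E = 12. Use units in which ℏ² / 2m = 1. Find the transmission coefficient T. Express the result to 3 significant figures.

On each side the TISE gives plane waves with k = √(2m(E − V))/ℏ: k₁ = √(2·½·12) = 3.464, k₂ = √(2·½·0.4) = 0.6325.
Continuity of ψ and ψ′ at the step yields the reflection amplitude r = (k₁ − k₂)/(k₁ + k₂) = 0.6912; thus R = |r|² = 0.4778, T = 0.5222.

T = 0.522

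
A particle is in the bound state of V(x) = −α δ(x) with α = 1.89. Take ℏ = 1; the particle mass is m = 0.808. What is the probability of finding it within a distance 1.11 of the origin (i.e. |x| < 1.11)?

P = 0.966

The normalised bound state is ψ = √κ e^{−κ|x|} with κ = mα/ℏ² = 1.527.
P(|x| < d) = ∫_{−d}^{d} κ e^{−2κ|x|} dx = 1 − e^{−2κd} = 1 − e^{−3.390} = 0.9663.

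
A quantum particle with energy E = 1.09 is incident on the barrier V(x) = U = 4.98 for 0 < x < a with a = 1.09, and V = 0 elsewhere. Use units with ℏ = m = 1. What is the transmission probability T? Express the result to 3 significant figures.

T = 0.00625

Since E < U the interior solution is evanescent with decay constant κ = √(2m(U − E))/ℏ = 2.789.
κa = 3.040, sinh(κa) = 10.43.
The exact tunnelling result is T⁻¹ = 1 + U² sinh²(κa) / [4E(U − E)] = 160.1, so T = 0.00625.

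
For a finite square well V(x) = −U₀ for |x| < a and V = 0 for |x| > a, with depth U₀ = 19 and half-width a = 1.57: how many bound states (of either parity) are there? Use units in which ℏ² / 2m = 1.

N = 5

The dimensionless depth is z₀ = a√(2mU₀)/ℏ = 1.57 × √(19.00) = 6.843.
A new bound state (alternating even/odd) appears each time z₀ passes a multiple of π/2, so N = ⌊2z₀/π⌋ + 1 = ⌊4.357⌋ + 1 = 5.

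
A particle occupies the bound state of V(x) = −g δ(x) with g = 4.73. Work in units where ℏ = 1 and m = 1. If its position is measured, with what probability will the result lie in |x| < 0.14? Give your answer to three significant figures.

P = 0.734

The normalised bound state is ψ = √κ e^{−κ|x|} with κ = mg/ℏ² = 4.730.
P(|x| < d) = ∫_{−d}^{d} κ e^{−2κ|x|} dx = 1 − e^{−2κd} = 1 − e^{−1.324} = 0.7340.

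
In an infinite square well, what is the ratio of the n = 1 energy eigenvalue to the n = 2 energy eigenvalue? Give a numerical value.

0.25

E_n = n²π²ℏ²/(2mL²) so the ratio is n₂²/n₁² = 1/4 = 0.25.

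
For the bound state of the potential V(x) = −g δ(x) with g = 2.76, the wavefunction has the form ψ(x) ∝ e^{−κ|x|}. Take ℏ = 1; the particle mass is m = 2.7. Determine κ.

κ = 7.45

Integrate −(ℏ²/2m)ψ'' − gδ(x)ψ = Eψ from −ε to +ε: the ψ'' term gives ψ'(0⁺) − ψ'(0⁻) and the δ term gives −(2mg/ℏ²)ψ(0).
With ψ ∝ e^{−κ|x|} this yields −2κ = −2mg/ℏ², so κ = mg/ℏ² = 7.452.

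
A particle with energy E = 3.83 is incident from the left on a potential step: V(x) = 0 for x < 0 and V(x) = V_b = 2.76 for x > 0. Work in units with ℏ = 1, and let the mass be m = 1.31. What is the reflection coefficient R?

The wavenumbers are k₁ = √(2mE)/ℏ = 3.168 on the left and k₂ = √(2m(E − V_b))/ℏ = 1.674 on the right.
Matching ψ and ψ′ at x = 0 gives r = (k₁ − k₂)/(k₁ + k₂), so R = r² = 0.09512 and T = 1 − R = 0.9049.

R = 0.0951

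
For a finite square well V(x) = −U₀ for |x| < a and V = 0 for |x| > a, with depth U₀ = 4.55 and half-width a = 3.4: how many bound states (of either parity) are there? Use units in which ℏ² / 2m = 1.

Define the well-strength parameter z₀ = (a/ℏ)√(2mU₀) = 3.4 × √(2·0.5·4.55) = 7.252.
The even/odd transcendental equations gain one root per π/2 in z₀, giving N = 1 + ⌊2z₀/π⌋ = 1 + ⌊4.617⌋ = 5.

N = 5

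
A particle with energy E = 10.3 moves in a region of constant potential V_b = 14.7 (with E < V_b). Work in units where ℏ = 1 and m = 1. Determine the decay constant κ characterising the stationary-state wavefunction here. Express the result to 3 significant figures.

κ = 2.97

Since E < V_b the TISE in this region is ψ'' = κ²ψ with κ = √(2m(V_b − E))/ℏ.
κ = √(2 × 1 × 4.4) = 2.966.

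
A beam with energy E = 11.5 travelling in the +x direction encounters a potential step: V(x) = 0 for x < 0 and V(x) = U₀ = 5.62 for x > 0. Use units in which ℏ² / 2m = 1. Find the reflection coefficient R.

R = 0.0276

On each side the TISE gives plane waves with k = √(2m(E − V))/ℏ: k₁ = √(2·½·11.5) = 3.391, k₂ = √(2·½·5.88) = 2.425.
Matching ψ and ψ′ at x = 0 gives r = (k₁ − k₂)/(k₁ + k₂), so R = r² = 0.02760 and T = 1 − R = 0.9724.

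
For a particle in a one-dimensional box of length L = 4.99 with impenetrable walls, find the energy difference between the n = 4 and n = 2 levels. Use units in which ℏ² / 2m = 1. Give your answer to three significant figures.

E_n = n²π²ℏ²/(2mL²), so ΔE = (4² − 2²) π²ℏ²/(2mL²).
ΔE = 12 × π² / (2 × 0.5 × 4.99²) = 4.756.

ΔE = 4.76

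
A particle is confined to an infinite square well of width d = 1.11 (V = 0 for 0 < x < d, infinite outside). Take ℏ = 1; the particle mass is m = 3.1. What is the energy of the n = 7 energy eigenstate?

Requiring ψ(0) = ψ(d) = 0 quantises k = nπ/d, hence E_n = ℏ²k²/2m = n²π²ℏ²/(2md²).
E_7 = 7² × π² / (2 × 3.1 × 1.11²) = 63.31.

E = 63.3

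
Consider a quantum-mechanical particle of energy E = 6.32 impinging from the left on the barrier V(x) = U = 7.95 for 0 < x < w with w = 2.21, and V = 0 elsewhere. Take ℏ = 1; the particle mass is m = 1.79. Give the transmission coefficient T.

T = 0.0000601

E < U: inside the barrier ψ ∝ e^{±κx} with κ = √(2m(U − E))/ℏ = 2.416.
κw = 5.339, sinh(κw) = 104.1.
Matching ψ, ψ′ at both faces gives T = [1 + U² sinh²(κw) / (4E(U − E))]⁻¹ = 1/16630 = 0.0000601.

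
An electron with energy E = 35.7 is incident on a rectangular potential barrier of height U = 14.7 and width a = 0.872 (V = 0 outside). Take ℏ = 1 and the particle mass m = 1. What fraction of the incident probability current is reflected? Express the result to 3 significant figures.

Above the barrier the interior wavenumber is k₂ = √(2m(E − U))/ℏ = 6.481, giving phase k₂a = 5.651.
T = [1 + U² sin²(k₂a) / (4E(E − U))]⁻¹ = 1/1.025 = 0.975.
R = 1 − T = 0.0245.

R = 0.0245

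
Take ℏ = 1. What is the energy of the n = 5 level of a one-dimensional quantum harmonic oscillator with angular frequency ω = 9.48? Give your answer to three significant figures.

E = 52.1

Using E_n = (n + ½)ℏω: E_5 = 5.5 × 9.48 = 52.14.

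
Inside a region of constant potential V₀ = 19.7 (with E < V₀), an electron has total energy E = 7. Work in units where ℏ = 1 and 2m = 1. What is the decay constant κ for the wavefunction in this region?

Since E < V₀ the TISE in this region is ψ'' = κ²ψ with κ = √(2m(V₀ − E))/ℏ.
κ = √(2 × 0.5 × 12.7) = 3.564.

κ = 3.56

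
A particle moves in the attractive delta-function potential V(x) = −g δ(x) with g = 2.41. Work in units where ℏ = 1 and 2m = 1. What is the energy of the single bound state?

For x ≠ 0 the bound state is ψ ∝ e^{−κ|x|}; integrating the TISE across the delta gives the cusp condition 2κ = 2mg/ℏ², so κ = 1.205.
Then E = −ℏ²κ²/(2m) = −mg²/(2ℏ²) = -1.452.

E = -1.45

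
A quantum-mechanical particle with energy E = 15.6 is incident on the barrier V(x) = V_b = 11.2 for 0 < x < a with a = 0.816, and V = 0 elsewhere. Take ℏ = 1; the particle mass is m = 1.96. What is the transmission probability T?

T = 0.973

E > V_b: inside the barrier k₂ = √(2m(E − V_b))/ℏ = 4.153, k₂a = 3.389.
T = [1 + V_b² sin²(k₂a) / (4E(E − V_b))]⁻¹ = 1/1.027 = 0.973.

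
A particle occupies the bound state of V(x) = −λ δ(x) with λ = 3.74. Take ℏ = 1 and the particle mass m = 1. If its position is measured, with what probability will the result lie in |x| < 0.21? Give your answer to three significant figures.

The normalised bound state is ψ = √κ e^{−κ|x|} with κ = mλ/ℏ² = 3.740.
P(|x| < d) = ∫_{−d}^{d} κ e^{−2κ|x|} dx = 1 − e^{−2κd} = 1 − e^{−1.571} = 0.7921.

P = 0.792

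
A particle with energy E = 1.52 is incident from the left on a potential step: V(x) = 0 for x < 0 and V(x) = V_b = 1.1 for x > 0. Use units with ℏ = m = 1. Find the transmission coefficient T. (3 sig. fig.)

T = 0.903

On each side the TISE gives plane waves with k = √(2m(E − V))/ℏ: k₁ = √(2·1·1.52) = 1.744, k₂ = √(2·1·0.42) = 0.9165.
Continuity of ψ and ψ′ at the step yields the reflection amplitude r = (k₁ − k₂)/(k₁ + k₂) = 0.3109; thus R = |r|² = 0.09667, T = 0.9033.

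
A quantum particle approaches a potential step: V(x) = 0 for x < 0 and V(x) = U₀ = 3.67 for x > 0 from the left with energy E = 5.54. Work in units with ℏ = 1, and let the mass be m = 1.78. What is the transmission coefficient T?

T = 0.930

On each side the TISE gives plane waves with k = √(2m(E − V))/ℏ: k₁ = √(2·1.78·5.54) = 4.441, k₂ = √(2·1.78·1.87) = 2.580.
Matching ψ and ψ′ at x = 0 gives r = (k₁ − k₂)/(k₁ + k₂), so R = r² = 0.07024 and T = 1 − R = 0.9298.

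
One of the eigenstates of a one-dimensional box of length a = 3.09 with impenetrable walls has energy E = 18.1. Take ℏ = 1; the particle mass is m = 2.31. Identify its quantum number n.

n = 9

For an infinite well E_n = n²π²ℏ²/(2ma²), so n = (a/πℏ)√(2mE).
n = (3.09/π) × √(2 × 2.31 × 18.1) = 8.994 → n = 9.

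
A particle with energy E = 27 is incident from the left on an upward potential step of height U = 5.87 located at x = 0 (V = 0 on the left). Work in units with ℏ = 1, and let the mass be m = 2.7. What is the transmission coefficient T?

On each side the TISE gives plane waves with k = √(2m(E − V))/ℏ: k₁ = √(2·2.7·27) = 12.07, k₂ = √(2·2.7·21.13) = 10.68.
Matching ψ and ψ′ at x = 0 gives r = (k₁ − k₂)/(k₁ + k₂), so R = r² = 0.003747 and T = 1 − R = 0.9963.

T = 0.996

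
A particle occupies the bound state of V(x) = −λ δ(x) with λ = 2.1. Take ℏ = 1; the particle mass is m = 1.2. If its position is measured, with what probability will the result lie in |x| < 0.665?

The normalised bound state is ψ = √κ e^{−κ|x|} with κ = mλ/ℏ² = 2.520.
P(|x| < d) = ∫_{−d}^{d} κ e^{−2κ|x|} dx = 1 − e^{−2κd} = 1 − e^{−3.352} = 0.9650.

P = 0.965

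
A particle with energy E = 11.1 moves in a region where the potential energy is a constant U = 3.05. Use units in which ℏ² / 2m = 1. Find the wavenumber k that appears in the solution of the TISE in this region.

With E > U the solution is oscillatory, ψ ∝ e^{±ikx} with k = √(2m(E − U))/ℏ.
k = √(2 × 0.5 × 8.05) = 2.837.

k = 2.84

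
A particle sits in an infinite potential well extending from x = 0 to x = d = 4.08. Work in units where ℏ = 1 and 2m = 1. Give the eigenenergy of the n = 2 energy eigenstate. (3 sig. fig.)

E = 2.37

Requiring ψ(0) = ψ(d) = 0 quantises k = nπ/d, hence E_n = ℏ²k²/2m = n²π²ℏ²/(2md²).
E_2 = 2² × π² / (2 × 0.5 × 4.08²) = 2.372.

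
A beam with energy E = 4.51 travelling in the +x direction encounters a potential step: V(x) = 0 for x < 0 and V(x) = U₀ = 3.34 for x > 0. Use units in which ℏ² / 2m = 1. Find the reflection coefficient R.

On each side the TISE gives plane waves with k = √(2m(E − V))/ℏ: k₁ = √(2·½·4.51) = 2.124, k₂ = √(2·½·1.17) = 1.082.
Matching ψ and ψ′ at x = 0 gives r = (k₁ − k₂)/(k₁ + k₂), so R = r² = 0.1057 and T = 1 − R = 0.8943.

R = 0.106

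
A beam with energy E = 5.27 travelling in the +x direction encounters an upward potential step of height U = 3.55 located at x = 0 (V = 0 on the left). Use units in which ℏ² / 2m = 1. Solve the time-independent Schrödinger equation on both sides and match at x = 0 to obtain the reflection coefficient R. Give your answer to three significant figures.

The wavenumbers are k₁ = √(2mE)/ℏ = 2.296 on the left and k₂ = √(2m(E − U))/ℏ = 1.311 on the right.
Continuity of ψ and ψ′ at the step yields the reflection amplitude r = (k₁ − k₂)/(k₁ + k₂) = 0.2728; thus R = |r|² = 0.07444, T = 0.9256.

R = 0.0744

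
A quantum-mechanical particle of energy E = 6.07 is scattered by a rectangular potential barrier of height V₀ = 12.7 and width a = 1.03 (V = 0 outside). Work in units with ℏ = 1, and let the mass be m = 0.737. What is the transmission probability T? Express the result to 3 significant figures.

Since E < V₀ the interior solution is evanescent with decay constant κ = √(2m(V₀ − E))/ℏ = 3.126.
κa = 3.220, sinh(κa) = 12.49.
Matching ψ, ψ′ at both faces gives T = [1 + V₀² sinh²(κa) / (4E(V₀ − E))]⁻¹ = 1/157.4 = 0.00635.

T = 0.00635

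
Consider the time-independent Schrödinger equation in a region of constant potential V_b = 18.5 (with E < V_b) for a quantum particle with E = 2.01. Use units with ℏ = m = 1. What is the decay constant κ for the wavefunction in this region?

Since E < V_b the TISE in this region is ψ'' = κ²ψ with κ = √(2m(V_b − E))/ℏ.
κ = √(2 × 1 × 16.49) = 5.743.

κ = 5.74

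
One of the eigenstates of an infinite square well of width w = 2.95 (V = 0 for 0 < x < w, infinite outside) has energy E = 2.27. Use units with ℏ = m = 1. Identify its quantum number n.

n = 2

For an infinite well E_n = n²π²ℏ²/(2mw²), so n = (w/πℏ)√(2mE).
n = (2.95/π) × √(2 × 1 × 2.27) = 2.001 → n = 2.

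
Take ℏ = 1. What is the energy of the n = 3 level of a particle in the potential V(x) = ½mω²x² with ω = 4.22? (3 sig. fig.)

E = 14.8

The oscillator eigenvalues are E_n = ℏω(n + ½), so E_3 = 4.22 × 3.5 = 14.77.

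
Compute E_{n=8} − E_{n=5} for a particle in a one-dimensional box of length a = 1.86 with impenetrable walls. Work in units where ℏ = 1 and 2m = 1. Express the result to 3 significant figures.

ΔE = 111

E_n = n²π²ℏ²/(2ma²), so ΔE = (8² − 5²) π²ℏ²/(2ma²).
ΔE = 39 × π² / (2 × 0.5 × 1.86²) = 111.3.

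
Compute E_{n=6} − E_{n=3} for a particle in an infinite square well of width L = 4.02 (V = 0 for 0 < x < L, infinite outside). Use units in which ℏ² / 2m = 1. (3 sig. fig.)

ΔE = 16.5

E_n = n²π²ℏ²/(2mL²), so ΔE = (6² − 3²) π²ℏ²/(2mL²).
ΔE = 27 × π² / (2 × 0.5 × 4.02²) = 16.49.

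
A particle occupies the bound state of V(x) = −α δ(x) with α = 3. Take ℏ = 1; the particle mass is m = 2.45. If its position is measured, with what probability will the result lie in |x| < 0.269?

The normalised bound state is ψ = √κ e^{−κ|x|} with κ = mα/ℏ² = 7.350.
P(|x| < d) = ∫_{−d}^{d} κ e^{−2κ|x|} dx = 1 − e^{−2κd} = 1 − e^{−3.954} = 0.9808.

P = 0.981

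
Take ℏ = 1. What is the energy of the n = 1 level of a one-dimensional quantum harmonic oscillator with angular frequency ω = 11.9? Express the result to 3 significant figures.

The oscillator eigenvalues are E_n = ℏω(n + ½), so E_1 = 11.9 × 1.5 = 17.85.

E = 17.9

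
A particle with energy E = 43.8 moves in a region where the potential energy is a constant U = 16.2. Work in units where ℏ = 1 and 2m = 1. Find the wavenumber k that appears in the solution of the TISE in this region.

k = 5.25

With E > U the solution is oscillatory, ψ ∝ e^{±ikx} with k = √(2m(E − U))/ℏ.
k = √(2 × 0.5 × 27.6) = 5.254.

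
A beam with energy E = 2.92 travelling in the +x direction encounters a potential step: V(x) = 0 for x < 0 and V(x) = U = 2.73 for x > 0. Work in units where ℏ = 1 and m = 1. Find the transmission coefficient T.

The wavenumbers are k₁ = √(2mE)/ℏ = 2.417 on the left and k₂ = √(2m(E − U))/ℏ = 0.6164 on the right.
Matching ψ and ψ′ at x = 0 gives r = (k₁ − k₂)/(k₁ + k₂), so R = r² = 0.3523 and T = 1 − R = 0.6477.

T = 0.648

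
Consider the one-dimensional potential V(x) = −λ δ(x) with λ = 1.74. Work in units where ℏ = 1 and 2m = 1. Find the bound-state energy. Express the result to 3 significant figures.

E = -0.757

For x ≠ 0 the bound state is ψ ∝ e^{−κ|x|}; integrating the TISE across the delta gives the cusp condition 2κ = 2mλ/ℏ², so κ = 0.8700.
Then E = −ℏ²κ²/(2m) = −mλ²/(2ℏ²) = -0.7569.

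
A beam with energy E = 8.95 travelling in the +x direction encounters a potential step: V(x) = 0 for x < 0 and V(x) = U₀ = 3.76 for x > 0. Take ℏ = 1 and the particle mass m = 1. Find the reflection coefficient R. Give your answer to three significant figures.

The wavenumbers are k₁ = √(2mE)/ℏ = 4.231 on the left and k₂ = √(2m(E − U₀))/ℏ = 3.222 on the right.
Continuity of ψ and ψ′ at the step yields the reflection amplitude r = (k₁ − k₂)/(k₁ + k₂) = 0.1354; thus R = |r|² = 0.01833, T = 0.9817.

R = 0.0183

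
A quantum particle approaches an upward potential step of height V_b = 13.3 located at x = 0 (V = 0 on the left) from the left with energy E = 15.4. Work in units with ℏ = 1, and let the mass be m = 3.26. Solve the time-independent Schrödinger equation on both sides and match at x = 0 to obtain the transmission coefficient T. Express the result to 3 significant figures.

The wavenumbers are k₁ = √(2mE)/ℏ = 10.02 on the left and k₂ = √(2m(E − V_b))/ℏ = 3.700 on the right.
Continuity of ψ and ψ′ at the step yields the reflection amplitude r = (k₁ − k₂)/(k₁ + k₂) = 0.4606; thus R = |r|² = 0.2122, T = 0.7878.

T = 0.788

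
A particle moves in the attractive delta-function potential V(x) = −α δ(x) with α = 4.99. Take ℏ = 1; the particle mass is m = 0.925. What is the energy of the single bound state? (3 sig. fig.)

For x ≠ 0 the bound state is ψ ∝ e^{−κ|x|}; integrating the TISE across the delta gives the cusp condition 2κ = 2mα/ℏ², so κ = 4.616.
Then E = −ℏ²κ²/(2m) = −mα²/(2ℏ²) = -11.52.

E = -11.5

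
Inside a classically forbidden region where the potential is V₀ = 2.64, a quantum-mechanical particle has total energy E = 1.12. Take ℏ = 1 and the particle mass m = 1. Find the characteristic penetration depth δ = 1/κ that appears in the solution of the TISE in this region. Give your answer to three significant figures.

Since E < V₀ the TISE in this region is ψ'' = κ²ψ with κ = √(2m(V₀ − E))/ℏ.
κ = √(2 × 1 × 1.52) = 1.744. The penetration depth is δ = 1/κ = 0.574.

δ = 0.574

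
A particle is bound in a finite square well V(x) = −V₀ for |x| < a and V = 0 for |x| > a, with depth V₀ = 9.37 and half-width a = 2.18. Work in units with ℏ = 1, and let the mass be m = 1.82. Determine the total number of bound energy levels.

The dimensionless depth is z₀ = a√(2mV₀)/ℏ = 2.18 × √(34.11) = 12.73.
A new bound state (alternating even/odd) appears each time z₀ passes a multiple of π/2, so N = ⌊2z₀/π⌋ + 1 = ⌊8.105⌋ + 1 = 9.

N = 9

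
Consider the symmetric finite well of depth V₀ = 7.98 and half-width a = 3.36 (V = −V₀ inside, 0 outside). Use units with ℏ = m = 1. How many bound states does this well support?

The dimensionless depth is z₀ = a√(2mV₀)/ℏ = 3.36 × √(15.96) = 13.42.
A new bound state (alternating even/odd) appears each time z₀ passes a multiple of π/2, so N = ⌊2z₀/π⌋ + 1 = ⌊8.545⌋ + 1 = 9.

N = 9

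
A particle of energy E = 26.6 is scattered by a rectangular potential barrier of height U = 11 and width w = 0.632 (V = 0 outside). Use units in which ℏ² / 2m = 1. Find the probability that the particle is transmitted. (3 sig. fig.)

T = 0.974

Above the barrier the interior wavenumber is k₂ = √(2m(E − U))/ℏ = 3.950, giving phase k₂w = 2.496.
Matching at both interfaces gives T⁻¹ = 1 + U² sin²(k₂w) / [4E(E − U)] = 1.026, hence T = 0.974.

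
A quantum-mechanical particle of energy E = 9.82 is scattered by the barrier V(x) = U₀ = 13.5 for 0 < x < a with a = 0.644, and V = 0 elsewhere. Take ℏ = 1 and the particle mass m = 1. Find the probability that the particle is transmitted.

E < U₀: inside the barrier ψ ∝ e^{±κx} with κ = √(2m(U₀ − E))/ℏ = 2.713.
κa = 1.747, sinh(κa) = 2.782.
The exact tunnelling result is T⁻¹ = 1 + U₀² sinh²(κa) / [4E(U₀ − E)] = 10.76, so T = 0.0930.

T = 0.0930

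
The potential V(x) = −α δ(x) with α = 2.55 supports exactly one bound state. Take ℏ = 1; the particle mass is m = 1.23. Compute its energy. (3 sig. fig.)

E = -4.00

The bound state is ψ(x) = √κ e^{−κ|x|}. The derivative jump ψ'(0⁺) − ψ'(0⁻) = −(2mα/ℏ²)ψ(0) fixes κ = mα/ℏ² = 3.137.
Then E = −ℏ²κ²/(2m) = −mα²/(2ℏ²) = -3.999.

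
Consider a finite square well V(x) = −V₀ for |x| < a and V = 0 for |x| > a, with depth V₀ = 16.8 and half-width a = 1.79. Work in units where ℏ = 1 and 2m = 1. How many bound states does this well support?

Define the well-strength parameter z₀ = (a/ℏ)√(2mV₀) = 1.79 × √(2·0.5·16.8) = 7.337.
A new bound state (alternating even/odd) appears each time z₀ passes a multiple of π/2, so N = ⌊2z₀/π⌋ + 1 = ⌊4.671⌋ + 1 = 5.

N = 5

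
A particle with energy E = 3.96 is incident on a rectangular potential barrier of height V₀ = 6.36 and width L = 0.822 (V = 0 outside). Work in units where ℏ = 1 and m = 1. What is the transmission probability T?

T = 0.0978

E < V₀: inside the barrier ψ ∝ e^{±κx} with κ = √(2m(V₀ − E))/ℏ = 2.191.
κL = 1.801, sinh(κL) = 2.945.
Matching ψ, ψ′ at both faces gives T = [1 + V₀² sinh²(κL) / (4E(V₀ − E))]⁻¹ = 1/10.23 = 0.0978.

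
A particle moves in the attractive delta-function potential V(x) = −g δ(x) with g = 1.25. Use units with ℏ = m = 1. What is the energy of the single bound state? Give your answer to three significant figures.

E = -0.781

The bound state is ψ(x) = √κ e^{−κ|x|}. The derivative jump ψ'(0⁺) − ψ'(0⁻) = −(2mg/ℏ²)ψ(0) fixes κ = mg/ℏ² = 1.250.
Then E = −ℏ²κ²/(2m) = −mg²/(2ℏ²) = -0.7813.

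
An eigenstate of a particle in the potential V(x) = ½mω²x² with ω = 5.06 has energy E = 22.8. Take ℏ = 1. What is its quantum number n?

E_n = ℏω(n + ½) ⇒ n = E/(ℏω) − ½ = 22.8/5.06 − 0.5 = 4.006 → n = 4.

n = 4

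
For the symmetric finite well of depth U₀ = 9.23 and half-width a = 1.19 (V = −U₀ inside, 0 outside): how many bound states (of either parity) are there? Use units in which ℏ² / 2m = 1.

N = 3

Define the well-strength parameter z₀ = (a/ℏ)√(2mU₀) = 1.19 × √(2·0.5·9.23) = 3.615.
A new bound state (alternating even/odd) appears each time z₀ passes a multiple of π/2, so N = ⌊2z₀/π⌋ + 1 = ⌊2.302⌋ + 1 = 3.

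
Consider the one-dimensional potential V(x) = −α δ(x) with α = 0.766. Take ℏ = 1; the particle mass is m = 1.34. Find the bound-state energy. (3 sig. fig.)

E = -0.393

The bound state is ψ(x) = √κ e^{−κ|x|}. The derivative jump ψ'(0⁺) − ψ'(0⁻) = −(2mα/ℏ²)ψ(0) fixes κ = mα/ℏ² = 1.026.
Then E = −ℏ²κ²/(2m) = −mα²/(2ℏ²) = -0.3931.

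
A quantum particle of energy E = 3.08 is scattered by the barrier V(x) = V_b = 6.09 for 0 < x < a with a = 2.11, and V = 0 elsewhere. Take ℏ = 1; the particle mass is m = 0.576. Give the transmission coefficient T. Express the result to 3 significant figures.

E < V_b: inside the barrier ψ ∝ e^{±κx} with κ = √(2m(V_b − E))/ℏ = 1.862.
κa = 3.929, sinh(κa) = 25.42.
The exact tunnelling result is T⁻¹ = 1 + V_b² sinh²(κa) / [4E(V_b − E)] = 647.3, so T = 0.00154.

T = 0.00154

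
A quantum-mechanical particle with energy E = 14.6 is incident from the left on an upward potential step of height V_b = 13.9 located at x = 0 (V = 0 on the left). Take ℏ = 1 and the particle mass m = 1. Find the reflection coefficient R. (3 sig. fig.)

The wavenumbers are k₁ = √(2mE)/ℏ = 5.404 on the left and k₂ = √(2m(E − V_b))/ℏ = 1.183 on the right.
Matching ψ and ψ′ at x = 0 gives r = (k₁ − k₂)/(k₁ + k₂), so R = r² = 0.4105 and T = 1 − R = 0.5895.

R = 0.411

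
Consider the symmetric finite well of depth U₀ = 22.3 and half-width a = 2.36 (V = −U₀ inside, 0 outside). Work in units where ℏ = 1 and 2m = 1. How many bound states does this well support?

N = 8

The dimensionless depth is z₀ = a√(2mU₀)/ℏ = 2.36 × √(22.30) = 11.14.
A new bound state (alternating even/odd) appears each time z₀ passes a multiple of π/2, so N = ⌊2z₀/π⌋ + 1 = ⌊7.095⌋ + 1 = 8.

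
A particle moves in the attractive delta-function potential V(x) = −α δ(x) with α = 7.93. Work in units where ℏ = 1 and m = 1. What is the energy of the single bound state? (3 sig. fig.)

E = -31.4

The bound state is ψ(x) = √κ e^{−κ|x|}. The derivative jump ψ'(0⁺) − ψ'(0⁻) = −(2mα/ℏ²)ψ(0) fixes κ = mα/ℏ² = 7.930.
Then E = −ℏ²κ²/(2m) = −mα²/(2ℏ²) = -31.44.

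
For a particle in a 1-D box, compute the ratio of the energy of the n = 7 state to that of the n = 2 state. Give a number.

E_n = n²π²ℏ²/(2mL²) so the ratio is n₂²/n₁² = 49/4 = 12.25.

12.25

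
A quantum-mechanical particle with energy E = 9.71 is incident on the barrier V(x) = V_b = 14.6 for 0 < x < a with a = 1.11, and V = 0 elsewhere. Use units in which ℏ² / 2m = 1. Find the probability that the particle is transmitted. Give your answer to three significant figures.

E < V_b: inside the barrier ψ ∝ e^{±κx} with κ = √(2m(V_b − E))/ℏ = 2.211.
κa = 2.455, sinh(κa) = 5.778.
The exact tunnelling result is T⁻¹ = 1 + V_b² sinh²(κa) / [4E(V_b − E)] = 38.47, so T = 0.0260.

T = 0.0260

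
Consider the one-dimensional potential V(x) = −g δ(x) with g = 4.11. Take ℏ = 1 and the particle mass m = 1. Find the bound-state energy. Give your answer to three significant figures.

For x ≠ 0 the bound state is ψ ∝ e^{−κ|x|}; integrating the TISE across the delta gives the cusp condition 2κ = 2mg/ℏ², so κ = 4.110.
Then E = −ℏ²κ²/(2m) = −mg²/(2ℏ²) = -8.446.

E = -8.45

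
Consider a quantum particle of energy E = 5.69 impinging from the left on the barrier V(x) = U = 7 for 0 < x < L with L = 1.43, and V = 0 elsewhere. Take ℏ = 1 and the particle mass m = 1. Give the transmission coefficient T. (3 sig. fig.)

T = 0.0237

Since E < U the interior solution is evanescent with decay constant κ = √(2m(U − E))/ℏ = 1.619.
κL = 2.315, sinh(κL) = 5.011.
The exact tunnelling result is T⁻¹ = 1 + U² sinh²(κL) / [4E(U − E)] = 42.27, so T = 0.0237.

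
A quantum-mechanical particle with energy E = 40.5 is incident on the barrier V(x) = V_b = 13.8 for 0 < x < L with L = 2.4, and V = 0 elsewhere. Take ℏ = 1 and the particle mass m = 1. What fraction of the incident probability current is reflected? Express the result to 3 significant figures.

R = 0.0395

E > V_b: inside the barrier k₂ = √(2m(E − V_b))/ℏ = 7.308, k₂L = 17.54.
T = [1 + V_b² sin²(k₂L) / (4E(E − V_b))]⁻¹ = 1/1.041 = 0.960.
R = 1 − T = 0.0395.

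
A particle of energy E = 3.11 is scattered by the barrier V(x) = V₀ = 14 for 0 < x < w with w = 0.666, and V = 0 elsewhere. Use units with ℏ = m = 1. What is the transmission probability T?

T = 0.00551

E < V₀: inside the barrier ψ ∝ e^{±κx} with κ = √(2m(V₀ − E))/ℏ = 4.667.
κw = 3.108, sinh(κw) = 11.17.
The exact tunnelling result is T⁻¹ = 1 + V₀² sinh²(κw) / [4E(V₀ − E)] = 181.4, so T = 0.00551.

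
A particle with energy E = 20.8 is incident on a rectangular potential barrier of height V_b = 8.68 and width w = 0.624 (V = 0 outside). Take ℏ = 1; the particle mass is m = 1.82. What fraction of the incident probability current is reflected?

Above the barrier the interior wavenumber is k₂ = √(2m(E − V_b))/ℏ = 6.642, giving phase k₂w = 4.145.
Matching at both interfaces gives T⁻¹ = 1 + V_b² sin²(k₂w) / [4E(E − V_b)] = 1.053, hence T = 0.950.
R = 1 − T = 0.0504.

R = 0.0504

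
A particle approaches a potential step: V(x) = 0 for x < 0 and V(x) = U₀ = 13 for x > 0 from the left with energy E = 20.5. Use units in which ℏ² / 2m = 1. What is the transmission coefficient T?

T = 0.939

The wavenumbers are k₁ = √(2mE)/ℏ = 4.528 on the left and k₂ = √(2m(E − U₀))/ℏ = 2.739 on the right.
Matching ψ and ψ′ at x = 0 gives r = (k₁ − k₂)/(k₁ + k₂), so R = r² = 0.06062 and T = 1 − R = 0.9394.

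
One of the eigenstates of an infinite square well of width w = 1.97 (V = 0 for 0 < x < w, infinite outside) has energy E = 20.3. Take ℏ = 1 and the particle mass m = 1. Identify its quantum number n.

n = 4

From E_n = n²π²ℏ²/(2mw²) invert to n = √(2mw²E)/(πℏ).
n = (1.97/π) × √(2 × 1 × 20.3) = 3.996 → n = 4.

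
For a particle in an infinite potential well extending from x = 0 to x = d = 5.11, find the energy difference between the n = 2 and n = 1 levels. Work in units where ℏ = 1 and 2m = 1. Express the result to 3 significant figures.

ΔE = 1.13

E_n = n²π²ℏ²/(2md²), so ΔE = (2² − 1²) π²ℏ²/(2md²).
ΔE = 3 × π² / (2 × 0.5 × 5.11²) = 1.134.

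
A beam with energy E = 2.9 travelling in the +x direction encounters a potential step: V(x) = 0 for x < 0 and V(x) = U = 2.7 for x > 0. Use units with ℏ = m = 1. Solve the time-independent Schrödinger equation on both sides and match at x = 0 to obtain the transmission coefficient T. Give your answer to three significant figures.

The wavenumbers are k₁ = √(2mE)/ℏ = 2.408 on the left and k₂ = √(2m(E − U))/ℏ = 0.6325 on the right.
Matching ψ and ψ′ at x = 0 gives r = (k₁ − k₂)/(k₁ + k₂), so R = r² = 0.3411 and T = 1 − R = 0.6589.

T = 0.659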